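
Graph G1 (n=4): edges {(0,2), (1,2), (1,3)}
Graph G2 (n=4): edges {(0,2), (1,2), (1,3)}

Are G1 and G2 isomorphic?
Yes, isomorphic

The graphs are isomorphic.
One valid mapping φ: V(G1) → V(G2): 0→3, 1→2, 2→1, 3→0

Verify φ preserves adjacency — for each edge of G1, its image is an edge of G2:
  (0,2) → (φ(0),φ(2)) = (1,3) ∈ E(G2) ✓
  (1,2) → (φ(1),φ(2)) = (1,2) ∈ E(G2) ✓
  (1,3) → (φ(1),φ(3)) = (0,2) ∈ E(G2) ✓
All 3 edges of G1 map to edges of G2, and |E(G1)| = |E(G2)| = 3, so φ is a bijection on edges as well as vertices. Hence G1 ≅ G2.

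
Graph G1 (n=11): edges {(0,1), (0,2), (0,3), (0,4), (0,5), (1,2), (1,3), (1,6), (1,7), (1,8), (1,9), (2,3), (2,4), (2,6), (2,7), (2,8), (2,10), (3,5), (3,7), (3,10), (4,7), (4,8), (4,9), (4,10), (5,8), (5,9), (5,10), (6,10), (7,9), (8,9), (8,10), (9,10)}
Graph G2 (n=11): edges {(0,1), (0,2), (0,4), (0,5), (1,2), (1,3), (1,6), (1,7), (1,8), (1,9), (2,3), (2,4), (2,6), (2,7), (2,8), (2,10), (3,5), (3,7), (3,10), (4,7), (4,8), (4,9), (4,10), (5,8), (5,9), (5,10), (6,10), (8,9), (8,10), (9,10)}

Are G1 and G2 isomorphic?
No, not isomorphic

The graphs are NOT isomorphic.

Counting edges: G1 has 32 edge(s); G2 has 30 edge(s).
Edge count is an isomorphism invariant (a bijection on vertices induces a bijection on edges), so differing edge counts rule out isomorphism.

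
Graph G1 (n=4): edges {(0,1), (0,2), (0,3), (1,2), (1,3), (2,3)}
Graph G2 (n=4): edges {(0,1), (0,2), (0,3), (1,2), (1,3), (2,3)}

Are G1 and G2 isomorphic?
Yes, isomorphic

The graphs are isomorphic.
One valid mapping φ: V(G1) → V(G2): 0→1, 1→3, 2→2, 3→0

Verify φ preserves adjacency — for each edge of G1, its image is an edge of G2:
  (0,1) → (φ(0),φ(1)) = (1,3) ∈ E(G2) ✓
  (0,2) → (φ(0),φ(2)) = (1,2) ∈ E(G2) ✓
  (0,3) → (φ(0),φ(3)) = (0,1) ∈ E(G2) ✓
  (1,2) → (φ(1),φ(2)) = (2,3) ∈ E(G2) ✓
  (1,3) → (φ(1),φ(3)) = (0,3) ∈ E(G2) ✓
  (2,3) → (φ(2),φ(3)) = (0,2) ∈ E(G2) ✓
All 6 edges of G1 map to edges of G2, and |E(G1)| = |E(G2)| = 6, so φ is a bijection on edges as well as vertices. Hence G1 ≅ G2.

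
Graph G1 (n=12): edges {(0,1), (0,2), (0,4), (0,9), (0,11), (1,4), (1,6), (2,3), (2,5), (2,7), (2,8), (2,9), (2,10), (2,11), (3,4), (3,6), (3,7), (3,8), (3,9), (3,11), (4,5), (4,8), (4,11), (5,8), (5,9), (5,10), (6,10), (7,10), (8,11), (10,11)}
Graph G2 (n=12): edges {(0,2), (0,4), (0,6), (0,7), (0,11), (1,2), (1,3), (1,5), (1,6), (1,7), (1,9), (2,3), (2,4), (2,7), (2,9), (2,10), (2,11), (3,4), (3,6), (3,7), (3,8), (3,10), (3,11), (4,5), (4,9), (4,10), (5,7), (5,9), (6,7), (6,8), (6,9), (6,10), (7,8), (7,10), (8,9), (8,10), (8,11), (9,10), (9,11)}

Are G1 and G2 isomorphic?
No, not isomorphic

The graphs are NOT isomorphic.

Degrees in G1: deg(0)=5, deg(1)=3, deg(2)=8, deg(3)=7, deg(4)=6, deg(5)=5, deg(6)=3, deg(7)=3, deg(8)=5, deg(9)=4, deg(10)=5, deg(11)=6.
Sorted degree sequence of G1: [8, 7, 6, 6, 5, 5, 5, 5, 4, 3, 3, 3].
Degrees in G2: deg(0)=5, deg(1)=6, deg(2)=8, deg(3)=8, deg(4)=6, deg(5)=4, deg(6)=7, deg(7)=8, deg(8)=6, deg(9)=8, deg(10)=7, deg(11)=5.
Sorted degree sequence of G2: [8, 8, 8, 8, 7, 7, 6, 6, 6, 5, 5, 4].
The (sorted) degree sequence is an isomorphism invariant, so since G1 and G2 have different degree sequences they cannot be isomorphic.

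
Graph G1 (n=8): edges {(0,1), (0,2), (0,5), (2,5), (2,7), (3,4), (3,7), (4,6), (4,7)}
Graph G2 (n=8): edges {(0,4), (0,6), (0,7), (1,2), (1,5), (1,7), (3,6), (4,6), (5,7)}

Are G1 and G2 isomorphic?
Yes, isomorphic

The graphs are isomorphic.
One valid mapping φ: V(G1) → V(G2): 0→1, 1→2, 2→7, 3→4, 4→6, 5→5, 6→3, 7→0

Verify φ preserves adjacency — for each edge of G1, its image is an edge of G2:
  (0,1) → (φ(0),φ(1)) = (1,2) ∈ E(G2) ✓
  (0,2) → (φ(0),φ(2)) = (1,7) ∈ E(G2) ✓
  (0,5) → (φ(0),φ(5)) = (1,5) ∈ E(G2) ✓
  (2,5) → (φ(2),φ(5)) = (5,7) ∈ E(G2) ✓
  (2,7) → (φ(2),φ(7)) = (0,7) ∈ E(G2) ✓
  (3,4) → (φ(3),φ(4)) = (4,6) ∈ E(G2) ✓
  (3,7) → (φ(3),φ(7)) = (0,4) ∈ E(G2) ✓
  (4,6) → (φ(4),φ(6)) = (3,6) ∈ E(G2) ✓
  (4,7) → (φ(4),φ(7)) = (0,6) ∈ E(G2) ✓
All 9 edges of G1 map to edges of G2, and |E(G1)| = |E(G2)| = 9, so φ is a bijection on edges as well as vertices. Hence G1 ≅ G2.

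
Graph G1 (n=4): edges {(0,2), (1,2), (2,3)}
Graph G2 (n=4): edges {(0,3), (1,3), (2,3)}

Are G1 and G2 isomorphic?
Yes, isomorphic

The graphs are isomorphic.
One valid mapping φ: V(G1) → V(G2): 0→0, 1→2, 2→3, 3→1

Verify φ preserves adjacency — for each edge of G1, its image is an edge of G2:
  (0,2) → (φ(0),φ(2)) = (0,3) ∈ E(G2) ✓
  (1,2) → (φ(1),φ(2)) = (2,3) ∈ E(G2) ✓
  (2,3) → (φ(2),φ(3)) = (1,3) ∈ E(G2) ✓
All 3 edges of G1 map to edges of G2, and |E(G1)| = |E(G2)| = 3, so φ is a bijection on edges as well as vertices. Hence G1 ≅ G2.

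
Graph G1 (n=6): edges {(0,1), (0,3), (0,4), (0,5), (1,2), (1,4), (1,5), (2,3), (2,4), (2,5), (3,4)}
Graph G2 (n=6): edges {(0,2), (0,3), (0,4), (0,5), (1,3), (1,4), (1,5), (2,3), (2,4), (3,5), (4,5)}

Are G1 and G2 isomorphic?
Yes, isomorphic

The graphs are isomorphic.
One valid mapping φ: V(G1) → V(G2): 0→3, 1→5, 2→4, 3→2, 4→0, 5→1

Verify φ preserves adjacency — for each edge of G1, its image is an edge of G2:
  (0,1) → (φ(0),φ(1)) = (3,5) ∈ E(G2) ✓
  (0,3) → (φ(0),φ(3)) = (2,3) ∈ E(G2) ✓
  (0,4) → (φ(0),φ(4)) = (0,3) ∈ E(G2) ✓
  (0,5) → (φ(0),φ(5)) = (1,3) ∈ E(G2) ✓
  (1,2) → (φ(1),φ(2)) = (4,5) ∈ E(G2) ✓
  (1,4) → (φ(1),φ(4)) = (0,5) ∈ E(G2) ✓
  (1,5) → (φ(1),φ(5)) = (1,5) ∈ E(G2) ✓
  (2,3) → (φ(2),φ(3)) = (2,4) ∈ E(G2) ✓
  (2,4) → (φ(2),φ(4)) = (0,4) ∈ E(G2) ✓
  (2,5) → (φ(2),φ(5)) = (1,4) ∈ E(G2) ✓
  (3,4) → (φ(3),φ(4)) = (0,2) ∈ E(G2) ✓
All 11 edges of G1 map to edges of G2, and |E(G1)| = |E(G2)| = 11, so φ is a bijection on edges as well as vertices. Hence G1 ≅ G2.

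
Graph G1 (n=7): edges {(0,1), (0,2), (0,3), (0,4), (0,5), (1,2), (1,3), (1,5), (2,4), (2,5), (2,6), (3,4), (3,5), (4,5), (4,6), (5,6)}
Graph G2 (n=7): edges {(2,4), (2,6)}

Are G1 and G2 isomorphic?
No, not isomorphic

The graphs are NOT isomorphic.

Connected components of G1: 1 component(s) with vertex sets [[0, 1, 2, 3, 4, 5, 6]], sizes [7].
Connected components of G2: 5 component(s) with vertex sets [[0], [1], [3], [5], [2, 4, 6]], sizes [1, 1, 1, 1, 3].
The number of connected components (and the multiset of component sizes) is an isomorphism invariant — an isomorphism maps each component of G1 bijectively onto a component of G2. Since G1 has 1 component(s) and G2 has 5, they cannot be isomorphic.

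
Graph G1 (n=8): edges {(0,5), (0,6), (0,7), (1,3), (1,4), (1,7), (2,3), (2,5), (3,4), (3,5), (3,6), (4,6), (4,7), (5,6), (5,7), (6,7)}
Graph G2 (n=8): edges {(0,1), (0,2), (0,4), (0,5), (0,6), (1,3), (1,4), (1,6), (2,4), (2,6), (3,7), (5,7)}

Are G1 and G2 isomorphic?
No, not isomorphic

The graphs are NOT isomorphic.

Degrees in G1: deg(0)=3, deg(1)=3, deg(2)=2, deg(3)=5, deg(4)=4, deg(5)=5, deg(6)=5, deg(7)=5.
Sorted degree sequence of G1: [5, 5, 5, 5, 4, 3, 3, 2].
Degrees in G2: deg(0)=5, deg(1)=4, deg(2)=3, deg(3)=2, deg(4)=3, deg(5)=2, deg(6)=3, deg(7)=2.
Sorted degree sequence of G2: [5, 4, 3, 3, 3, 2, 2, 2].
The (sorted) degree sequence is an isomorphism invariant, so since G1 and G2 have different degree sequences they cannot be isomorphic.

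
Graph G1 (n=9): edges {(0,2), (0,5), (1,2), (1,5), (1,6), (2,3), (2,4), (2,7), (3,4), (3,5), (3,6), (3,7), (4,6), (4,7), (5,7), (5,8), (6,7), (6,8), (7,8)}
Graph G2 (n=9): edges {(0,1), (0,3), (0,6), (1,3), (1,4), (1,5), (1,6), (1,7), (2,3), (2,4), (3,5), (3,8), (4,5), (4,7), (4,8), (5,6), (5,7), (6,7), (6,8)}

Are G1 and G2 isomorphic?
Yes, isomorphic

The graphs are isomorphic.
One valid mapping φ: V(G1) → V(G2): 0→2, 1→8, 2→4, 3→5, 4→7, 5→3, 6→6, 7→1, 8→0

Verify φ preserves adjacency — for each edge of G1, its image is an edge of G2:
  (0,2) → (φ(0),φ(2)) = (2,4) ∈ E(G2) ✓
  (0,5) → (φ(0),φ(5)) = (2,3) ∈ E(G2) ✓
  (1,2) → (φ(1),φ(2)) = (4,8) ∈ E(G2) ✓
  (1,5) → (φ(1),φ(5)) = (3,8) ∈ E(G2) ✓
  (1,6) → (φ(1),φ(6)) = (6,8) ∈ E(G2) ✓
  (2,3) → (φ(2),φ(3)) = (4,5) ∈ E(G2) ✓
  (2,4) → (φ(2),φ(4)) = (4,7) ∈ E(G2) ✓
  (2,7) → (φ(2),φ(7)) = (1,4) ∈ E(G2) ✓
  (3,4) → (φ(3),φ(4)) = (5,7) ∈ E(G2) ✓
  (3,5) → (φ(3),φ(5)) = (3,5) ∈ E(G2) ✓
  (3,6) → (φ(3),φ(6)) = (5,6) ∈ E(G2) ✓
  (3,7) → (φ(3),φ(7)) = (1,5) ∈ E(G2) ✓
  (4,6) → (φ(4),φ(6)) = (6,7) ∈ E(G2) ✓
  (4,7) → (φ(4),φ(7)) = (1,7) ∈ E(G2) ✓
  (5,7) → (φ(5),φ(7)) = (1,3) ∈ E(G2) ✓
  (5,8) → (φ(5),φ(8)) = (0,3) ∈ E(G2) ✓
  (6,7) → (φ(6),φ(7)) = (1,6) ∈ E(G2) ✓
  (6,8) → (φ(6),φ(8)) = (0,6) ∈ E(G2) ✓
  (7,8) → (φ(7),φ(8)) = (0,1) ∈ E(G2) ✓
All 19 edges of G1 map to edges of G2, and |E(G1)| = |E(G2)| = 19, so φ is a bijection on edges as well as vertices. Hence G1 ≅ G2.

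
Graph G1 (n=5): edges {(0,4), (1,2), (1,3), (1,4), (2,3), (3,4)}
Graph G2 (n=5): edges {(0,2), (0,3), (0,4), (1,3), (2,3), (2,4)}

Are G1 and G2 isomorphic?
Yes, isomorphic

The graphs are isomorphic.
One valid mapping φ: V(G1) → V(G2): 0→1, 1→2, 2→4, 3→0, 4→3

Verify φ preserves adjacency — for each edge of G1, its image is an edge of G2:
  (0,4) → (φ(0),φ(4)) = (1,3) ∈ E(G2) ✓
  (1,2) → (φ(1),φ(2)) = (2,4) ∈ E(G2) ✓
  (1,3) → (φ(1),φ(3)) = (0,2) ∈ E(G2) ✓
  (1,4) → (φ(1),φ(4)) = (2,3) ∈ E(G2) ✓
  (2,3) → (φ(2),φ(3)) = (0,4) ∈ E(G2) ✓
  (3,4) → (φ(3),φ(4)) = (0,3) ∈ E(G2) ✓
All 6 edges of G1 map to edges of G2, and |E(G1)| = |E(G2)| = 6, so φ is a bijection on edges as well as vertices. Hence G1 ≅ G2.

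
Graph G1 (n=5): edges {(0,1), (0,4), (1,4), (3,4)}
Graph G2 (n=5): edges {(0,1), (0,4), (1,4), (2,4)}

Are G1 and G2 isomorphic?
Yes, isomorphic

The graphs are isomorphic.
One valid mapping φ: V(G1) → V(G2): 0→0, 1→1, 2→3, 3→2, 4→4

Verify φ preserves adjacency — for each edge of G1, its image is an edge of G2:
  (0,1) → (φ(0),φ(1)) = (0,1) ∈ E(G2) ✓
  (0,4) → (φ(0),φ(4)) = (0,4) ∈ E(G2) ✓
  (1,4) → (φ(1),φ(4)) = (1,4) ∈ E(G2) ✓
  (3,4) → (φ(3),φ(4)) = (2,4) ∈ E(G2) ✓
All 4 edges of G1 map to edges of G2, and |E(G1)| = |E(G2)| = 4, so φ is a bijection on edges as well as vertices. Hence G1 ≅ G2.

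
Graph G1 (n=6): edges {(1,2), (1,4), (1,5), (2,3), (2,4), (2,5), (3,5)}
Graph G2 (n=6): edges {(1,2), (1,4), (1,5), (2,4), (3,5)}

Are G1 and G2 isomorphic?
No, not isomorphic

The graphs are NOT isomorphic.

Counting edges: G1 has 7 edge(s); G2 has 5 edge(s).
Edge count is an isomorphism invariant (a bijection on vertices induces a bijection on edges), so differing edge counts rule out isomorphism.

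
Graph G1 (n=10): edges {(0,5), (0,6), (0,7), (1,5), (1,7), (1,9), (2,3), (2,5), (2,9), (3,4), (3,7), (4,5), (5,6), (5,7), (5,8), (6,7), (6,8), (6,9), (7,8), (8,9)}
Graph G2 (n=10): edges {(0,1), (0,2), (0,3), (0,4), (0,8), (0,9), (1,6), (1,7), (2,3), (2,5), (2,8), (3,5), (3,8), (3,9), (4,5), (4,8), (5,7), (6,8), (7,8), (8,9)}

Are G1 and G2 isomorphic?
Yes, isomorphic

The graphs are isomorphic.
One valid mapping φ: V(G1) → V(G2): 0→9, 1→4, 2→7, 3→1, 4→6, 5→8, 6→3, 7→0, 8→2, 9→5

Verify φ preserves adjacency — for each edge of G1, its image is an edge of G2:
  (0,5) → (φ(0),φ(5)) = (8,9) ∈ E(G2) ✓
  (0,6) → (φ(0),φ(6)) = (3,9) ∈ E(G2) ✓
  (0,7) → (φ(0),φ(7)) = (0,9) ∈ E(G2) ✓
  (1,5) → (φ(1),φ(5)) = (4,8) ∈ E(G2) ✓
  (1,7) → (φ(1),φ(7)) = (0,4) ∈ E(G2) ✓
  (1,9) → (φ(1),φ(9)) = (4,5) ∈ E(G2) ✓
  (2,3) → (φ(2),φ(3)) = (1,7) ∈ E(G2) ✓
  (2,5) → (φ(2),φ(5)) = (7,8) ∈ E(G2) ✓
  (2,9) → (φ(2),φ(9)) = (5,7) ∈ E(G2) ✓
  (3,4) → (φ(3),φ(4)) = (1,6) ∈ E(G2) ✓
  (3,7) → (φ(3),φ(7)) = (0,1) ∈ E(G2) ✓
  (4,5) → (φ(4),φ(5)) = (6,8) ∈ E(G2) ✓
  (5,6) → (φ(5),φ(6)) = (3,8) ∈ E(G2) ✓
  (5,7) → (φ(5),φ(7)) = (0,8) ∈ E(G2) ✓
  (5,8) → (φ(5),φ(8)) = (2,8) ∈ E(G2) ✓
  (6,7) → (φ(6),φ(7)) = (0,3) ∈ E(G2) ✓
  (6,8) → (φ(6),φ(8)) = (2,3) ∈ E(G2) ✓
  (6,9) → (φ(6),φ(9)) = (3,5) ∈ E(G2) ✓
  (7,8) → (φ(7),φ(8)) = (0,2) ∈ E(G2) ✓
  (8,9) → (φ(8),φ(9)) = (2,5) ∈ E(G2) ✓
All 20 edges of G1 map to edges of G2, and |E(G1)| = |E(G2)| = 20, so φ is a bijection on edges as well as vertices. Hence G1 ≅ G2.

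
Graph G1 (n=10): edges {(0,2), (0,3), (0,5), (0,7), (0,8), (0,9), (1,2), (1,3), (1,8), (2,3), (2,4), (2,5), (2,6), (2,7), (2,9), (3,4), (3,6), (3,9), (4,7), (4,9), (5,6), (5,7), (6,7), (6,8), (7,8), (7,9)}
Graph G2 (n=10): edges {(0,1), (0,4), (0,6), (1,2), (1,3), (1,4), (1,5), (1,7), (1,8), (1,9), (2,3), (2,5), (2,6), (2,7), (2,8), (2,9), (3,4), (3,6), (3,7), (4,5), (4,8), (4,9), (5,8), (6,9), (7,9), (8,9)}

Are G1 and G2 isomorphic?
Yes, isomorphic

The graphs are isomorphic.
One valid mapping φ: V(G1) → V(G2): 0→9, 1→0, 2→1, 3→4, 4→5, 5→7, 6→3, 7→2, 8→6, 9→8

Verify φ preserves adjacency — for each edge of G1, its image is an edge of G2:
  (0,2) → (φ(0),φ(2)) = (1,9) ∈ E(G2) ✓
  (0,3) → (φ(0),φ(3)) = (4,9) ∈ E(G2) ✓
  (0,5) → (φ(0),φ(5)) = (7,9) ∈ E(G2) ✓
  (0,7) → (φ(0),φ(7)) = (2,9) ∈ E(G2) ✓
  (0,8) → (φ(0),φ(8)) = (6,9) ∈ E(G2) ✓
  (0,9) → (φ(0),φ(9)) = (8,9) ∈ E(G2) ✓
  (1,2) → (φ(1),φ(2)) = (0,1) ∈ E(G2) ✓
  (1,3) → (φ(1),φ(3)) = (0,4) ∈ E(G2) ✓
  (1,8) → (φ(1),φ(8)) = (0,6) ∈ E(G2) ✓
  (2,3) → (φ(2),φ(3)) = (1,4) ∈ E(G2) ✓
  (2,4) → (φ(2),φ(4)) = (1,5) ∈ E(G2) ✓
  (2,5) → (φ(2),φ(5)) = (1,7) ∈ E(G2) ✓
  (2,6) → (φ(2),φ(6)) = (1,3) ∈ E(G2) ✓
  (2,7) → (φ(2),φ(7)) = (1,2) ∈ E(G2) ✓
  (2,9) → (φ(2),φ(9)) = (1,8) ∈ E(G2) ✓
  (3,4) → (φ(3),φ(4)) = (4,5) ∈ E(G2) ✓
  (3,6) → (φ(3),φ(6)) = (3,4) ∈ E(G2) ✓
  (3,9) → (φ(3),φ(9)) = (4,8) ∈ E(G2) ✓
  (4,7) → (φ(4),φ(7)) = (2,5) ∈ E(G2) ✓
  (4,9) → (φ(4),φ(9)) = (5,8) ∈ E(G2) ✓
  (5,6) → (φ(5),φ(6)) = (3,7) ∈ E(G2) ✓
  (5,7) → (φ(5),φ(7)) = (2,7) ∈ E(G2) ✓
  (6,7) → (φ(6),φ(7)) = (2,3) ∈ E(G2) ✓
  (6,8) → (φ(6),φ(8)) = (3,6) ∈ E(G2) ✓
  (7,8) → (φ(7),φ(8)) = (2,6) ∈ E(G2) ✓
  (7,9) → (φ(7),φ(9)) = (2,8) ∈ E(G2) ✓
All 26 edges of G1 map to edges of G2, and |E(G1)| = |E(G2)| = 26, so φ is a bijection on edges as well as vertices. Hence G1 ≅ G2.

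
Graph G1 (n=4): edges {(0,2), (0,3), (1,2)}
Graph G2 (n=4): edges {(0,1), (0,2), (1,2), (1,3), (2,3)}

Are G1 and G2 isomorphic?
No, not isomorphic

The graphs are NOT isomorphic.

Counting triangles (3-cliques): G1 has 0, G2 has 2.
Triangle count is an isomorphism invariant, so differing triangle counts rule out isomorphism.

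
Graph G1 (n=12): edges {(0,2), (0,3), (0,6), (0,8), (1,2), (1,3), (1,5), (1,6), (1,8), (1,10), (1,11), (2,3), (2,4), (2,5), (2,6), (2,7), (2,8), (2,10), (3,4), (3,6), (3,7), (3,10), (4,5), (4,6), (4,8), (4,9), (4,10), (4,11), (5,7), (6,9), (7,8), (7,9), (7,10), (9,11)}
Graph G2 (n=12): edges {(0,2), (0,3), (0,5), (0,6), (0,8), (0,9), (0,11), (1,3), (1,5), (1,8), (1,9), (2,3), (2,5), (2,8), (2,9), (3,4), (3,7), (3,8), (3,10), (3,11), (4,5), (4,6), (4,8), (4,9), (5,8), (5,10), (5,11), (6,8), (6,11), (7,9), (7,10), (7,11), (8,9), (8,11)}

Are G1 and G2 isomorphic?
Yes, isomorphic

The graphs are isomorphic.
One valid mapping φ: V(G1) → V(G2): 0→6, 1→5, 2→8, 3→0, 4→3, 5→1, 6→11, 7→9, 8→4, 9→7, 10→2, 11→10

Verify φ preserves adjacency — for each edge of G1, its image is an edge of G2:
  (0,2) → (φ(0),φ(2)) = (6,8) ∈ E(G2) ✓
  (0,3) → (φ(0),φ(3)) = (0,6) ∈ E(G2) ✓
  (0,6) → (φ(0),φ(6)) = (6,11) ∈ E(G2) ✓
  (0,8) → (φ(0),φ(8)) = (4,6) ∈ E(G2) ✓
  (1,2) → (φ(1),φ(2)) = (5,8) ∈ E(G2) ✓
  (1,3) → (φ(1),φ(3)) = (0,5) ∈ E(G2) ✓
  (1,5) → (φ(1),φ(5)) = (1,5) ∈ E(G2) ✓
  (1,6) → (φ(1),φ(6)) = (5,11) ∈ E(G2) ✓
  (1,8) → (φ(1),φ(8)) = (4,5) ∈ E(G2) ✓
  (1,10) → (φ(1),φ(10)) = (2,5) ∈ E(G2) ✓
  (1,11) → (φ(1),φ(11)) = (5,10) ∈ E(G2) ✓
  (2,3) → (φ(2),φ(3)) = (0,8) ∈ E(G2) ✓
  (2,4) → (φ(2),φ(4)) = (3,8) ∈ E(G2) ✓
  (2,5) → (φ(2),φ(5)) = (1,8) ∈ E(G2) ✓
  (2,6) → (φ(2),φ(6)) = (8,11) ∈ E(G2) ✓
  (2,7) → (φ(2),φ(7)) = (8,9) ∈ E(G2) ✓
  (2,8) → (φ(2),φ(8)) = (4,8) ∈ E(G2) ✓
  (2,10) → (φ(2),φ(10)) = (2,8) ∈ E(G2) ✓
  (3,4) → (φ(3),φ(4)) = (0,3) ∈ E(G2) ✓
  (3,6) → (φ(3),φ(6)) = (0,11) ∈ E(G2) ✓
  (3,7) → (φ(3),φ(7)) = (0,9) ∈ E(G2) ✓
  (3,10) → (φ(3),φ(10)) = (0,2) ∈ E(G2) ✓
  (4,5) → (φ(4),φ(5)) = (1,3) ∈ E(G2) ✓
  (4,6) → (φ(4),φ(6)) = (3,11) ∈ E(G2) ✓
  (4,8) → (φ(4),φ(8)) = (3,4) ∈ E(G2) ✓
  (4,9) → (φ(4),φ(9)) = (3,7) ∈ E(G2) ✓
  (4,10) → (φ(4),φ(10)) = (2,3) ∈ E(G2) ✓
  (4,11) → (φ(4),φ(11)) = (3,10) ∈ E(G2) ✓
  (5,7) → (φ(5),φ(7)) = (1,9) ∈ E(G2) ✓
  (6,9) → (φ(6),φ(9)) = (7,11) ∈ E(G2) ✓
  (7,8) → (φ(7),φ(8)) = (4,9) ∈ E(G2) ✓
  (7,9) → (φ(7),φ(9)) = (7,9) ∈ E(G2) ✓
  (7,10) → (φ(7),φ(10)) = (2,9) ∈ E(G2) ✓
  (9,11) → (φ(9),φ(11)) = (7,10) ∈ E(G2) ✓
All 34 edges of G1 map to edges of G2, and |E(G1)| = |E(G2)| = 34, so φ is a bijection on edges as well as vertices. Hence G1 ≅ G2.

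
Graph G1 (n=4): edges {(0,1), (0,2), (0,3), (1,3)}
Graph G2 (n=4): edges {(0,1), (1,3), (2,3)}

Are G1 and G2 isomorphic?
No, not isomorphic

The graphs are NOT isomorphic.

Degrees in G1: deg(0)=3, deg(1)=2, deg(2)=1, deg(3)=2.
Sorted degree sequence of G1: [3, 2, 2, 1].
Degrees in G2: deg(0)=1, deg(1)=2, deg(2)=1, deg(3)=2.
Sorted degree sequence of G2: [2, 2, 1, 1].
The (sorted) degree sequence is an isomorphism invariant, so since G1 and G2 have different degree sequences they cannot be isomorphic.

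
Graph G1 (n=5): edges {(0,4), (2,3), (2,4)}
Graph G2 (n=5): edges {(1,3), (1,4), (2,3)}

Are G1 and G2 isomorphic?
Yes, isomorphic

The graphs are isomorphic.
One valid mapping φ: V(G1) → V(G2): 0→4, 1→0, 2→3, 3→2, 4→1

Verify φ preserves adjacency — for each edge of G1, its image is an edge of G2:
  (0,4) → (φ(0),φ(4)) = (1,4) ∈ E(G2) ✓
  (2,3) → (φ(2),φ(3)) = (2,3) ∈ E(G2) ✓
  (2,4) → (φ(2),φ(4)) = (1,3) ∈ E(G2) ✓
All 3 edges of G1 map to edges of G2, and |E(G1)| = |E(G2)| = 3, so φ is a bijection on edges as well as vertices. Hence G1 ≅ G2.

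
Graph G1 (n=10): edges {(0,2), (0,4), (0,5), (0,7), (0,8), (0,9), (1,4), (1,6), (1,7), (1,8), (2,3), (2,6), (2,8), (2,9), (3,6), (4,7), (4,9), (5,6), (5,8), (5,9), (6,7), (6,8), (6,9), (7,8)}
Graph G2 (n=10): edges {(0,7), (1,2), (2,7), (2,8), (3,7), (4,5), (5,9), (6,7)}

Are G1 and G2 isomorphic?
No, not isomorphic

The graphs are NOT isomorphic.

Connected components of G1: 1 component(s) with vertex sets [[0, 1, 2, 3, 4, 5, 6, 7, 8, 9]], sizes [10].
Connected components of G2: 2 component(s) with vertex sets [[4, 5, 9], [0, 1, 2, 3, 6, 7, 8]], sizes [3, 7].
The number of connected components (and the multiset of component sizes) is an isomorphism invariant — an isomorphism maps each component of G1 bijectively onto a component of G2. Since G1 has 1 component(s) and G2 has 2, they cannot be isomorphic.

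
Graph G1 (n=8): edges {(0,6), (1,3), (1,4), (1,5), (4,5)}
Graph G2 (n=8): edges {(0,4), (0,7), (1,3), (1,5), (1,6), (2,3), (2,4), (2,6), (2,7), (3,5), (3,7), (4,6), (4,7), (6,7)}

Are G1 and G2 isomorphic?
No, not isomorphic

The graphs are NOT isomorphic.

Degrees in G1: deg(0)=1, deg(1)=3, deg(2)=0, deg(3)=1, deg(4)=2, deg(5)=2, deg(6)=1, deg(7)=0.
Sorted degree sequence of G1: [3, 2, 2, 1, 1, 1, 0, 0].
Degrees in G2: deg(0)=2, deg(1)=3, deg(2)=4, deg(3)=4, deg(4)=4, deg(5)=2, deg(6)=4, deg(7)=5.
Sorted degree sequence of G2: [5, 4, 4, 4, 4, 3, 2, 2].
The (sorted) degree sequence is an isomorphism invariant, so since G1 and G2 have different degree sequences they cannot be isomorphic.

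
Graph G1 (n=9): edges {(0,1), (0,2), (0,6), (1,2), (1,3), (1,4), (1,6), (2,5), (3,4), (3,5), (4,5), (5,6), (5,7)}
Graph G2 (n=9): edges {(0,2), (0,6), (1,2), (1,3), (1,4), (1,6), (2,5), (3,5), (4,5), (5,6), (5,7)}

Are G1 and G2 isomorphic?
No, not isomorphic

The graphs are NOT isomorphic.

Counting edges: G1 has 13 edge(s); G2 has 11 edge(s).
Edge count is an isomorphism invariant (a bijection on vertices induces a bijection on edges), so differing edge counts rule out isomorphism.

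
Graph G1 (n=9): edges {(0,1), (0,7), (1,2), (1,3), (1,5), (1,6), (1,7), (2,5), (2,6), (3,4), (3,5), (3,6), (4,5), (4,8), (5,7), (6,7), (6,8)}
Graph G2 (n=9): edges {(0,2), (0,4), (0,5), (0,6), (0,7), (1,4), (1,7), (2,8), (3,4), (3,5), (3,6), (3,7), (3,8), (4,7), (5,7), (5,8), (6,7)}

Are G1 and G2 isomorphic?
Yes, isomorphic

The graphs are isomorphic.
One valid mapping φ: V(G1) → V(G2): 0→1, 1→7, 2→6, 3→5, 4→8, 5→3, 6→0, 7→4, 8→2

Verify φ preserves adjacency — for each edge of G1, its image is an edge of G2:
  (0,1) → (φ(0),φ(1)) = (1,7) ∈ E(G2) ✓
  (0,7) → (φ(0),φ(7)) = (1,4) ∈ E(G2) ✓
  (1,2) → (φ(1),φ(2)) = (6,7) ∈ E(G2) ✓
  (1,3) → (φ(1),φ(3)) = (5,7) ∈ E(G2) ✓
  (1,5) → (φ(1),φ(5)) = (3,7) ∈ E(G2) ✓
  (1,6) → (φ(1),φ(6)) = (0,7) ∈ E(G2) ✓
  (1,7) → (φ(1),φ(7)) = (4,7) ∈ E(G2) ✓
  (2,5) → (φ(2),φ(5)) = (3,6) ∈ E(G2) ✓
  (2,6) → (φ(2),φ(6)) = (0,6) ∈ E(G2) ✓
  (3,4) → (φ(3),φ(4)) = (5,8) ∈ E(G2) ✓
  (3,5) → (φ(3),φ(5)) = (3,5) ∈ E(G2) ✓
  (3,6) → (φ(3),φ(6)) = (0,5) ∈ E(G2) ✓
  (4,5) → (φ(4),φ(5)) = (3,8) ∈ E(G2) ✓
  (4,8) → (φ(4),φ(8)) = (2,8) ∈ E(G2) ✓
  (5,7) → (φ(5),φ(7)) = (3,4) ∈ E(G2) ✓
  (6,7) → (φ(6),φ(7)) = (0,4) ∈ E(G2) ✓
  (6,8) → (φ(6),φ(8)) = (0,2) ∈ E(G2) ✓
All 17 edges of G1 map to edges of G2, and |E(G1)| = |E(G2)| = 17, so φ is a bijection on edges as well as vertices. Hence G1 ≅ G2.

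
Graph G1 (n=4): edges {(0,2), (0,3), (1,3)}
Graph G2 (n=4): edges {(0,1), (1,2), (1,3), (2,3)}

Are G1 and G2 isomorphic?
No, not isomorphic

The graphs are NOT isomorphic.

Counting triangles (3-cliques): G1 has 0, G2 has 1.
Triangle count is an isomorphism invariant, so differing triangle counts rule out isomorphism.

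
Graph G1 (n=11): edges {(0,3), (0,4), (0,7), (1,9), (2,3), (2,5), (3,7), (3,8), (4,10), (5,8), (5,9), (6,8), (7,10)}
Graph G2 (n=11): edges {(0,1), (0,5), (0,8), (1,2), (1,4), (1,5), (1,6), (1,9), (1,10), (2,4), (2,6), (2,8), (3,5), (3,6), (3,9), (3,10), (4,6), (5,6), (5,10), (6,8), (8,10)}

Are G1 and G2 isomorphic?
No, not isomorphic

The graphs are NOT isomorphic.

Connected components of G1: 1 component(s) with vertex sets [[0, 1, 2, 3, 4, 5, 6, 7, 8, 9, 10]], sizes [11].
Connected components of G2: 2 component(s) with vertex sets [[7], [0, 1, 2, 3, 4, 5, 6, 8, 9, 10]], sizes [1, 10].
The number of connected components (and the multiset of component sizes) is an isomorphism invariant — an isomorphism maps each component of G1 bijectively onto a component of G2. Since G1 has 1 component(s) and G2 has 2, they cannot be isomorphic.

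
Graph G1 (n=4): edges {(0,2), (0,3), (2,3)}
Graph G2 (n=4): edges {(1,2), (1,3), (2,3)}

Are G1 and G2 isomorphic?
Yes, isomorphic

The graphs are isomorphic.
One valid mapping φ: V(G1) → V(G2): 0→2, 1→0, 2→3, 3→1

Verify φ preserves adjacency — for each edge of G1, its image is an edge of G2:
  (0,2) → (φ(0),φ(2)) = (2,3) ∈ E(G2) ✓
  (0,3) → (φ(0),φ(3)) = (1,2) ∈ E(G2) ✓
  (2,3) → (φ(2),φ(3)) = (1,3) ∈ E(G2) ✓
All 3 edges of G1 map to edges of G2, and |E(G1)| = |E(G2)| = 3, so φ is a bijection on edges as well as vertices. Hence G1 ≅ G2.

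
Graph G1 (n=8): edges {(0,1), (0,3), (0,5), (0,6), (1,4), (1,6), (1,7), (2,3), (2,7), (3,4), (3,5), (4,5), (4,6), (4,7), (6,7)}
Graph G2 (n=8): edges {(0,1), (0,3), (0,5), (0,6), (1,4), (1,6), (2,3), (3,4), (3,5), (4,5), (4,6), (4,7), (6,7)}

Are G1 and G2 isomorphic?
No, not isomorphic

The graphs are NOT isomorphic.

Counting edges: G1 has 15 edge(s); G2 has 13 edge(s).
Edge count is an isomorphism invariant (a bijection on vertices induces a bijection on edges), so differing edge counts rule out isomorphism.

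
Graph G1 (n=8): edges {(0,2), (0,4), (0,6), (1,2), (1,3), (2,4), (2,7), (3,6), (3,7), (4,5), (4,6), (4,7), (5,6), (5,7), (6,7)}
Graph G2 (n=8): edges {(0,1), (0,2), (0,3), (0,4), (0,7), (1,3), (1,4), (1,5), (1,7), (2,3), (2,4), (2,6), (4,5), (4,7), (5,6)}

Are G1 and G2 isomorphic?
Yes, isomorphic

The graphs are isomorphic.
One valid mapping φ: V(G1) → V(G2): 0→3, 1→6, 2→2, 3→5, 4→0, 5→7, 6→1, 7→4

Verify φ preserves adjacency — for each edge of G1, its image is an edge of G2:
  (0,2) → (φ(0),φ(2)) = (2,3) ∈ E(G2) ✓
  (0,4) → (φ(0),φ(4)) = (0,3) ∈ E(G2) ✓
  (0,6) → (φ(0),φ(6)) = (1,3) ∈ E(G2) ✓
  (1,2) → (φ(1),φ(2)) = (2,6) ∈ E(G2) ✓
  (1,3) → (φ(1),φ(3)) = (5,6) ∈ E(G2) ✓
  (2,4) → (φ(2),φ(4)) = (0,2) ∈ E(G2) ✓
  (2,7) → (φ(2),φ(7)) = (2,4) ∈ E(G2) ✓
  (3,6) → (φ(3),φ(6)) = (1,5) ∈ E(G2) ✓
  (3,7) → (φ(3),φ(7)) = (4,5) ∈ E(G2) ✓
  (4,5) → (φ(4),φ(5)) = (0,7) ∈ E(G2) ✓
  (4,6) → (φ(4),φ(6)) = (0,1) ∈ E(G2) ✓
  (4,7) → (φ(4),φ(7)) = (0,4) ∈ E(G2) ✓
  (5,6) → (φ(5),φ(6)) = (1,7) ∈ E(G2) ✓
  (5,7) → (φ(5),φ(7)) = (4,7) ∈ E(G2) ✓
  (6,7) → (φ(6),φ(7)) = (1,4) ∈ E(G2) ✓
All 15 edges of G1 map to edges of G2, and |E(G1)| = |E(G2)| = 15, so φ is a bijection on edges as well as vertices. Hence G1 ≅ G2.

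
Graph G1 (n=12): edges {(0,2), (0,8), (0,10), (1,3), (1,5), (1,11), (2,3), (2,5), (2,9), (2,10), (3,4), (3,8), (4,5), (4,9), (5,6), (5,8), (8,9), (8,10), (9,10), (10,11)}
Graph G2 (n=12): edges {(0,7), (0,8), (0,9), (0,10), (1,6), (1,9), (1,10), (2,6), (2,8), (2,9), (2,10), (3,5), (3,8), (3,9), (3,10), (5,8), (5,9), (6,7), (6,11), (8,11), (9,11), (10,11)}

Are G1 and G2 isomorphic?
No, not isomorphic

The graphs are NOT isomorphic.

Degrees in G1: deg(0)=3, deg(1)=3, deg(2)=5, deg(3)=4, deg(4)=3, deg(5)=5, deg(6)=1, deg(7)=0, deg(8)=5, deg(9)=4, deg(10)=5, deg(11)=2.
Sorted degree sequence of G1: [5, 5, 5, 5, 4, 4, 3, 3, 3, 2, 1, 0].
Degrees in G2: deg(0)=4, deg(1)=3, deg(2)=4, deg(3)=4, deg(4)=0, deg(5)=3, deg(6)=4, deg(7)=2, deg(8)=5, deg(9)=6, deg(10)=5, deg(11)=4.
Sorted degree sequence of G2: [6, 5, 5, 4, 4, 4, 4, 4, 3, 3, 2, 0].
The (sorted) degree sequence is an isomorphism invariant, so since G1 and G2 have different degree sequences they cannot be isomorphic.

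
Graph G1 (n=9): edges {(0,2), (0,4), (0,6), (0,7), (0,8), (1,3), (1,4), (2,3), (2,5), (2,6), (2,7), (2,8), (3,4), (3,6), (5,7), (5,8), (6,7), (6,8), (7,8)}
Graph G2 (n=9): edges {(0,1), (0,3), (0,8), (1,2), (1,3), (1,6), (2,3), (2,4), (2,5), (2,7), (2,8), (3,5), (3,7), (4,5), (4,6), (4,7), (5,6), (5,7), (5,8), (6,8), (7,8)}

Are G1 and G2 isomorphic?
No, not isomorphic

The graphs are NOT isomorphic.

Counting triangles (3-cliques): G1 has 15, G2 has 14.
Triangle count is an isomorphism invariant, so differing triangle counts rule out isomorphism.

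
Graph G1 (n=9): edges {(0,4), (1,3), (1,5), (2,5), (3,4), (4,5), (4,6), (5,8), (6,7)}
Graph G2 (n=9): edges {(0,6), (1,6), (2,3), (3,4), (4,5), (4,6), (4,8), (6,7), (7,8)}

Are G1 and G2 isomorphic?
Yes, isomorphic

The graphs are isomorphic.
One valid mapping φ: V(G1) → V(G2): 0→5, 1→7, 2→0, 3→8, 4→4, 5→6, 6→3, 7→2, 8→1

Verify φ preserves adjacency — for each edge of G1, its image is an edge of G2:
  (0,4) → (φ(0),φ(4)) = (4,5) ∈ E(G2) ✓
  (1,3) → (φ(1),φ(3)) = (7,8) ∈ E(G2) ✓
  (1,5) → (φ(1),φ(5)) = (6,7) ∈ E(G2) ✓
  (2,5) → (φ(2),φ(5)) = (0,6) ∈ E(G2) ✓
  (3,4) → (φ(3),φ(4)) = (4,8) ∈ E(G2) ✓
  (4,5) → (φ(4),φ(5)) = (4,6) ∈ E(G2) ✓
  (4,6) → (φ(4),φ(6)) = (3,4) ∈ E(G2) ✓
  (5,8) → (φ(5),φ(8)) = (1,6) ∈ E(G2) ✓
  (6,7) → (φ(6),φ(7)) = (2,3) ∈ E(G2) ✓
All 9 edges of G1 map to edges of G2, and |E(G1)| = |E(G2)| = 9, so φ is a bijection on edges as well as vertices. Hence G1 ≅ G2.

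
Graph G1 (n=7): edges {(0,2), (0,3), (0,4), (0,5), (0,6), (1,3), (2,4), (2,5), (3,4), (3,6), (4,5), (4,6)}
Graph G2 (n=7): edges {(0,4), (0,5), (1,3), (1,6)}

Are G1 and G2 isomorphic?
No, not isomorphic

The graphs are NOT isomorphic.

Connected components of G1: 1 component(s) with vertex sets [[0, 1, 2, 3, 4, 5, 6]], sizes [7].
Connected components of G2: 3 component(s) with vertex sets [[2], [0, 4, 5], [1, 3, 6]], sizes [1, 3, 3].
The number of connected components (and the multiset of component sizes) is an isomorphism invariant — an isomorphism maps each component of G1 bijectively onto a component of G2. Since G1 has 1 component(s) and G2 has 3, they cannot be isomorphic.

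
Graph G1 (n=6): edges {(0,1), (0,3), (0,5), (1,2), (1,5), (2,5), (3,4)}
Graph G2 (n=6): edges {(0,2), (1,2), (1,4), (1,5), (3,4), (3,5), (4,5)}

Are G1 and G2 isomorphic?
Yes, isomorphic

The graphs are isomorphic.
One valid mapping φ: V(G1) → V(G2): 0→1, 1→4, 2→3, 3→2, 4→0, 5→5

Verify φ preserves adjacency — for each edge of G1, its image is an edge of G2:
  (0,1) → (φ(0),φ(1)) = (1,4) ∈ E(G2) ✓
  (0,3) → (φ(0),φ(3)) = (1,2) ∈ E(G2) ✓
  (0,5) → (φ(0),φ(5)) = (1,5) ∈ E(G2) ✓
  (1,2) → (φ(1),φ(2)) = (3,4) ∈ E(G2) ✓
  (1,5) → (φ(1),φ(5)) = (4,5) ∈ E(G2) ✓
  (2,5) → (φ(2),φ(5)) = (3,5) ∈ E(G2) ✓
  (3,4) → (φ(3),φ(4)) = (0,2) ∈ E(G2) ✓
All 7 edges of G1 map to edges of G2, and |E(G1)| = |E(G2)| = 7, so φ is a bijection on edges as well as vertices. Hence G1 ≅ G2.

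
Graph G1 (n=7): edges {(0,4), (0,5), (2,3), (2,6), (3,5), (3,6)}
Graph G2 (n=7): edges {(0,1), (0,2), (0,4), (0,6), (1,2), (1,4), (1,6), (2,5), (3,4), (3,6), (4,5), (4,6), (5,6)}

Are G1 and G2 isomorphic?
No, not isomorphic

The graphs are NOT isomorphic.

Counting triangles (3-cliques): G1 has 1, G2 has 7.
Triangle count is an isomorphism invariant, so differing triangle counts rule out isomorphism.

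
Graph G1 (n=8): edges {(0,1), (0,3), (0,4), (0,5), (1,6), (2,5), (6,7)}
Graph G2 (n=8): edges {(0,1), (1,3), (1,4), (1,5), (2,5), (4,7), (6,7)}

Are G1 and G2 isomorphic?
Yes, isomorphic

The graphs are isomorphic.
One valid mapping φ: V(G1) → V(G2): 0→1, 1→4, 2→2, 3→0, 4→3, 5→5, 6→7, 7→6

Verify φ preserves adjacency — for each edge of G1, its image is an edge of G2:
  (0,1) → (φ(0),φ(1)) = (1,4) ∈ E(G2) ✓
  (0,3) → (φ(0),φ(3)) = (0,1) ∈ E(G2) ✓
  (0,4) → (φ(0),φ(4)) = (1,3) ∈ E(G2) ✓
  (0,5) → (φ(0),φ(5)) = (1,5) ∈ E(G2) ✓
  (1,6) → (φ(1),φ(6)) = (4,7) ∈ E(G2) ✓
  (2,5) → (φ(2),φ(5)) = (2,5) ∈ E(G2) ✓
  (6,7) → (φ(6),φ(7)) = (6,7) ∈ E(G2) ✓
All 7 edges of G1 map to edges of G2, and |E(G1)| = |E(G2)| = 7, so φ is a bijection on edges as well as vertices. Hence G1 ≅ G2.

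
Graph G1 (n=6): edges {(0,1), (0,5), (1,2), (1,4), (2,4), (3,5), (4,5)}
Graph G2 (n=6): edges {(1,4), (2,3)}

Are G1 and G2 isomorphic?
No, not isomorphic

The graphs are NOT isomorphic.

Connected components of G1: 1 component(s) with vertex sets [[0, 1, 2, 3, 4, 5]], sizes [6].
Connected components of G2: 4 component(s) with vertex sets [[0], [5], [1, 4], [2, 3]], sizes [1, 1, 2, 2].
The number of connected components (and the multiset of component sizes) is an isomorphism invariant — an isomorphism maps each component of G1 bijectively onto a component of G2. Since G1 has 1 component(s) and G2 has 4, they cannot be isomorphic.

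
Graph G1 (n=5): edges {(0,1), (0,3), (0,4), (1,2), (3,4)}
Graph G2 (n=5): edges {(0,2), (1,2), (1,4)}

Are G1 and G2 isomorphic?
No, not isomorphic

The graphs are NOT isomorphic.

Counting triangles (3-cliques): G1 has 1, G2 has 0.
Triangle count is an isomorphism invariant, so differing triangle counts rule out isomorphism.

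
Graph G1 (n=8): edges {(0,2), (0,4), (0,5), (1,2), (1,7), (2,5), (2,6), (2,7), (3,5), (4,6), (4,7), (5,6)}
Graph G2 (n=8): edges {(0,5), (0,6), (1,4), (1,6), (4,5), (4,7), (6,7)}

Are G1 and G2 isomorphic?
No, not isomorphic

The graphs are NOT isomorphic.

Degrees in G1: deg(0)=3, deg(1)=2, deg(2)=5, deg(3)=1, deg(4)=3, deg(5)=4, deg(6)=3, deg(7)=3.
Sorted degree sequence of G1: [5, 4, 3, 3, 3, 3, 2, 1].
Degrees in G2: deg(0)=2, deg(1)=2, deg(2)=0, deg(3)=0, deg(4)=3, deg(5)=2, deg(6)=3, deg(7)=2.
Sorted degree sequence of G2: [3, 3, 2, 2, 2, 2, 0, 0].
The (sorted) degree sequence is an isomorphism invariant, so since G1 and G2 have different degree sequences they cannot be isomorphic.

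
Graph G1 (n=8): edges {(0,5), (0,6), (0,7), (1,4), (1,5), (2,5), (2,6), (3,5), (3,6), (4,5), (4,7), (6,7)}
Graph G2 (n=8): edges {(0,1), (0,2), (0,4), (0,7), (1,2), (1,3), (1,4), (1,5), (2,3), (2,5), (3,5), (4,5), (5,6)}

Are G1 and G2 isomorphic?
No, not isomorphic

The graphs are NOT isomorphic.

Counting triangles (3-cliques): G1 has 2, G2 has 7.
Triangle count is an isomorphism invariant, so differing triangle counts rule out isomorphism.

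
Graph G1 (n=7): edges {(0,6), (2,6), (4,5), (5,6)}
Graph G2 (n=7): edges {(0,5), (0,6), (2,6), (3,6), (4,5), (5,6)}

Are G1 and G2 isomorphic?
No, not isomorphic

The graphs are NOT isomorphic.

Counting edges: G1 has 4 edge(s); G2 has 6 edge(s).
Edge count is an isomorphism invariant (a bijection on vertices induces a bijection on edges), so differing edge counts rule out isomorphism.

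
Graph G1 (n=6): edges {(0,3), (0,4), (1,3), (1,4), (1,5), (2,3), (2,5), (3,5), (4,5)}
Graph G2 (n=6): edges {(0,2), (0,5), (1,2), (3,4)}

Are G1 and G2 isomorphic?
No, not isomorphic

The graphs are NOT isomorphic.

Connected components of G1: 1 component(s) with vertex sets [[0, 1, 2, 3, 4, 5]], sizes [6].
Connected components of G2: 2 component(s) with vertex sets [[3, 4], [0, 1, 2, 5]], sizes [2, 4].
The number of connected components (and the multiset of component sizes) is an isomorphism invariant — an isomorphism maps each component of G1 bijectively onto a component of G2. Since G1 has 1 component(s) and G2 has 2, they cannot be isomorphic.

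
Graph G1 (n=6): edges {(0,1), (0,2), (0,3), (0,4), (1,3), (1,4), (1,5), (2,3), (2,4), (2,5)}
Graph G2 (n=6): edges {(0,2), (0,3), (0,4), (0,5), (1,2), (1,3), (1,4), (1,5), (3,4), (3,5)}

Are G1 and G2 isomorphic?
Yes, isomorphic

The graphs are isomorphic.
One valid mapping φ: V(G1) → V(G2): 0→3, 1→0, 2→1, 3→4, 4→5, 5→2

Verify φ preserves adjacency — for each edge of G1, its image is an edge of G2:
  (0,1) → (φ(0),φ(1)) = (0,3) ∈ E(G2) ✓
  (0,2) → (φ(0),φ(2)) = (1,3) ∈ E(G2) ✓
  (0,3) → (φ(0),φ(3)) = (3,4) ∈ E(G2) ✓
  (0,4) → (φ(0),φ(4)) = (3,5) ∈ E(G2) ✓
  (1,3) → (φ(1),φ(3)) = (0,4) ∈ E(G2) ✓
  (1,4) → (φ(1),φ(4)) = (0,5) ∈ E(G2) ✓
  (1,5) → (φ(1),φ(5)) = (0,2) ∈ E(G2) ✓
  (2,3) → (φ(2),φ(3)) = (1,4) ∈ E(G2) ✓
  (2,4) → (φ(2),φ(4)) = (1,5) ∈ E(G2) ✓
  (2,5) → (φ(2),φ(5)) = (1,2) ∈ E(G2) ✓
All 10 edges of G1 map to edges of G2, and |E(G1)| = |E(G2)| = 10, so φ is a bijection on edges as well as vertices. Hence G1 ≅ G2.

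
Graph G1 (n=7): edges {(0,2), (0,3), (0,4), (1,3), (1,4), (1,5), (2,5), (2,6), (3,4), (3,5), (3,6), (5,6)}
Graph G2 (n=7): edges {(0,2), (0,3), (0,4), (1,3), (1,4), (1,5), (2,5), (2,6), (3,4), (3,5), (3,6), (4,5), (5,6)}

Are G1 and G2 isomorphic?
No, not isomorphic

The graphs are NOT isomorphic.

Counting edges: G1 has 12 edge(s); G2 has 13 edge(s).
Edge count is an isomorphism invariant (a bijection on vertices induces a bijection on edges), so differing edge counts rule out isomorphism.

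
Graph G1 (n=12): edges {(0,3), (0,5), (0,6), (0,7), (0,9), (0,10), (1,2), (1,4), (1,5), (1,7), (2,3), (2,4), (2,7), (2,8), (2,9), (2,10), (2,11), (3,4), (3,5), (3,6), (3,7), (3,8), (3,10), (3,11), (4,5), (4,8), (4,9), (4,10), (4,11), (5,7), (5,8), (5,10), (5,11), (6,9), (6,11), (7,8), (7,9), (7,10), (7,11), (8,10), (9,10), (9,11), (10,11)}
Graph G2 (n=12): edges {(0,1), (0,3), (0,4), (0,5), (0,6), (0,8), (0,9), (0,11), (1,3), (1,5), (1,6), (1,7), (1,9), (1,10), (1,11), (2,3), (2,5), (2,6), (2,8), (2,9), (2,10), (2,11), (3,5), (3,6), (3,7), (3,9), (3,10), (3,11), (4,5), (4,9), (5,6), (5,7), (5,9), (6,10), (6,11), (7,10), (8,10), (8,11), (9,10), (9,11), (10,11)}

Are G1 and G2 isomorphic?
No, not isomorphic

The graphs are NOT isomorphic.

Degrees in G1: deg(0)=6, deg(1)=4, deg(2)=8, deg(3)=9, deg(4)=8, deg(5)=8, deg(6)=4, deg(7)=9, deg(8)=6, deg(9)=7, deg(10)=9, deg(11)=8.
Sorted degree sequence of G1: [9, 9, 9, 8, 8, 8, 8, 7, 6, 6, 4, 4].
Degrees in G2: deg(0)=8, deg(1)=8, deg(2)=7, deg(3)=9, deg(4)=3, deg(5)=8, deg(6)=7, deg(7)=4, deg(8)=4, deg(9)=8, deg(10)=8, deg(11)=8.
Sorted degree sequence of G2: [9, 8, 8, 8, 8, 8, 8, 7, 7, 4, 4, 3].
The (sorted) degree sequence is an isomorphism invariant, so since G1 and G2 have different degree sequences they cannot be isomorphic.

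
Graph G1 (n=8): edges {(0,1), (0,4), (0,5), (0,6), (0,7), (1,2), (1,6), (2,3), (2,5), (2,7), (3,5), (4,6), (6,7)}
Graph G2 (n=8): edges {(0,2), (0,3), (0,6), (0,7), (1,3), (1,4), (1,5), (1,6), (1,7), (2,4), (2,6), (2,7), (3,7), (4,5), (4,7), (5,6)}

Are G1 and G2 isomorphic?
No, not isomorphic

The graphs are NOT isomorphic.

Counting triangles (3-cliques): G1 has 4, G2 has 8.
Triangle count is an isomorphism invariant, so differing triangle counts rule out isomorphism.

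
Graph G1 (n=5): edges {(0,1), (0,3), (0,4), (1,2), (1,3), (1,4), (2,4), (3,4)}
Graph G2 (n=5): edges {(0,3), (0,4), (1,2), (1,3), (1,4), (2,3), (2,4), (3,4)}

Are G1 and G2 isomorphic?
Yes, isomorphic

The graphs are isomorphic.
One valid mapping φ: V(G1) → V(G2): 0→2, 1→3, 2→0, 3→1, 4→4

Verify φ preserves adjacency — for each edge of G1, its image is an edge of G2:
  (0,1) → (φ(0),φ(1)) = (2,3) ∈ E(G2) ✓
  (0,3) → (φ(0),φ(3)) = (1,2) ∈ E(G2) ✓
  (0,4) → (φ(0),φ(4)) = (2,4) ∈ E(G2) ✓
  (1,2) → (φ(1),φ(2)) = (0,3) ∈ E(G2) ✓
  (1,3) → (φ(1),φ(3)) = (1,3) ∈ E(G2) ✓
  (1,4) → (φ(1),φ(4)) = (3,4) ∈ E(G2) ✓
  (2,4) → (φ(2),φ(4)) = (0,4) ∈ E(G2) ✓
  (3,4) → (φ(3),φ(4)) = (1,4) ∈ E(G2) ✓
All 8 edges of G1 map to edges of G2, and |E(G1)| = |E(G2)| = 8, so φ is a bijection on edges as well as vertices. Hence G1 ≅ G2.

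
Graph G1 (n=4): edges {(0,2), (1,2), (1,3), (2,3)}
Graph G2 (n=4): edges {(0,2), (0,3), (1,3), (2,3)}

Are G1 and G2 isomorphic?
Yes, isomorphic

The graphs are isomorphic.
One valid mapping φ: V(G1) → V(G2): 0→1, 1→2, 2→3, 3→0

Verify φ preserves adjacency — for each edge of G1, its image is an edge of G2:
  (0,2) → (φ(0),φ(2)) = (1,3) ∈ E(G2) ✓
  (1,2) → (φ(1),φ(2)) = (2,3) ∈ E(G2) ✓
  (1,3) → (φ(1),φ(3)) = (0,2) ∈ E(G2) ✓
  (2,3) → (φ(2),φ(3)) = (0,3) ∈ E(G2) ✓
All 4 edges of G1 map to edges of G2, and |E(G1)| = |E(G2)| = 4, so φ is a bijection on edges as well as vertices. Hence G1 ≅ G2.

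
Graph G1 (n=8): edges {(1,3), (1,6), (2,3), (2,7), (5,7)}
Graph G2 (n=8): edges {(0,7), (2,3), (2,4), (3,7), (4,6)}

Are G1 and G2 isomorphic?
Yes, isomorphic

The graphs are isomorphic.
One valid mapping φ: V(G1) → V(G2): 0→5, 1→4, 2→3, 3→2, 4→1, 5→0, 6→6, 7→7

Verify φ preserves adjacency — for each edge of G1, its image is an edge of G2:
  (1,3) → (φ(1),φ(3)) = (2,4) ∈ E(G2) ✓
  (1,6) → (φ(1),φ(6)) = (4,6) ∈ E(G2) ✓
  (2,3) → (φ(2),φ(3)) = (2,3) ∈ E(G2) ✓
  (2,7) → (φ(2),φ(7)) = (3,7) ∈ E(G2) ✓
  (5,7) → (φ(5),φ(7)) = (0,7) ∈ E(G2) ✓
All 5 edges of G1 map to edges of G2, and |E(G1)| = |E(G2)| = 5, so φ is a bijection on edges as well as vertices. Hence G1 ≅ G2.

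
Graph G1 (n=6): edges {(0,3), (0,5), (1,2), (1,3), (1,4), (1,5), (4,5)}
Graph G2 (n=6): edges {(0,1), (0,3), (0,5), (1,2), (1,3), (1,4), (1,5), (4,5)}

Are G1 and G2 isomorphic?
No, not isomorphic

The graphs are NOT isomorphic.

Counting edges: G1 has 7 edge(s); G2 has 8 edge(s).
Edge count is an isomorphism invariant (a bijection on vertices induces a bijection on edges), so differing edge counts rule out isomorphism.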